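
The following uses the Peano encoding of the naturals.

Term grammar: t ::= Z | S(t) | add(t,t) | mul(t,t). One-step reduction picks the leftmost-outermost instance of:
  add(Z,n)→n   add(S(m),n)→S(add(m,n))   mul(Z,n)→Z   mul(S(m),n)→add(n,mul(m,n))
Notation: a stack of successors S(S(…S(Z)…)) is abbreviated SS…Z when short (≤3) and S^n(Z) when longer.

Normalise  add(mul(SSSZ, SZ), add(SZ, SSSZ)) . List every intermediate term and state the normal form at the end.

Answer: normal form = S^7(Z)  (in 16 steps)

Reduction:
  start: add(mul(SSSZ, SZ), add(SZ, SSSZ))
  [1] add(add(SZ, mul(SSZ, SZ)), add(SZ, SSSZ))
  [2] add(S(add(Z, mul(SSZ, SZ))), add(SZ, SSSZ))
  [3] S(add(add(Z, mul(SSZ, SZ)), add(SZ, SSSZ)))
  [4] S(add(mul(SSZ, SZ), add(SZ, SSSZ)))
  [5] S(add(add(SZ, mul(SZ, SZ)), add(SZ, SSSZ)))
  [6] S(add(S(add(Z, mul(SZ, SZ))), add(SZ, SSSZ)))
  [7] S(S(add(add(Z, mul(SZ, SZ)), add(SZ, SSSZ))))
  [8] S(S(add(mul(SZ, SZ), add(SZ, SSSZ))))
  [9] S(S(add(add(SZ, mul(Z, SZ)), add(SZ, SSSZ))))
  [10] S(S(add(S(add(Z, mul(Z, SZ))), add(SZ, SSSZ))))
  [11] S(S(S(add(add(Z, mul(Z, SZ)), add(SZ, SSSZ)))))
  [12] S(S(S(add(mul(Z, SZ), add(SZ, SSSZ)))))
  [13] S(S(S(add(Z, add(SZ, SSSZ)))))
  [14] S(S(S(add(SZ, SSSZ))))
  [15] S(S(S(S(add(Z, SSSZ)))))
  [16] S^7(Z)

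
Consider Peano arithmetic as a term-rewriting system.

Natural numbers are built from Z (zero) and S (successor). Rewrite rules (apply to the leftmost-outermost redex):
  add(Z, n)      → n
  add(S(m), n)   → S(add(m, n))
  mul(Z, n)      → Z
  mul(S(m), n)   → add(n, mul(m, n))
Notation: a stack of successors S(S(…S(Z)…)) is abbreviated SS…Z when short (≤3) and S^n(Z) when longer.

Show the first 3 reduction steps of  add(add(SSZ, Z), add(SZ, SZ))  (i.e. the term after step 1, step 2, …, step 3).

  start: add(add(SSZ, Z), add(SZ, SZ))
  →1  add(S(add(SZ, Z)), add(SZ, SZ))
  →2  S(add(add(SZ, Z), add(SZ, SZ)))
  →3  S(add(S(add(Z, Z)), add(SZ, SZ)))

Answer: after 3 steps: S(add(S(add(Z, Z)), add(SZ, SZ)))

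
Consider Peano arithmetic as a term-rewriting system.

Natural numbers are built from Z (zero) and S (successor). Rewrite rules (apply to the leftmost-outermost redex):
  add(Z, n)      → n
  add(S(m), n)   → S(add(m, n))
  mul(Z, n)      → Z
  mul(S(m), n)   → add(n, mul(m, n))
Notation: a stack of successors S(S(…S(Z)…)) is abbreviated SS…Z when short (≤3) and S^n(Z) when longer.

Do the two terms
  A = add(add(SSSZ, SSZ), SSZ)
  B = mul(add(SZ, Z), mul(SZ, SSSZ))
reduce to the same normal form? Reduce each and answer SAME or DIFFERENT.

Answer: DIFFERENT — A ⇓ S^7(Z), B ⇓ SSSZ

Working:
Term A:
  start: add(add(SSSZ, SSZ), SSZ)
  step 1: add(S(add(SSZ, SSZ)), SSZ)
  step 2: S(add(add(SSZ, SSZ), SSZ))
  step 3: S(add(S(add(SZ, SSZ)), SSZ))
  step 4: S(S(add(add(SZ, SSZ), SSZ)))
  step 5: S(S(add(S(add(Z, SSZ)), SSZ)))
  step 6: S(S(S(add(add(Z, SSZ), SSZ))))
  step 7: S(S(S(add(SSZ, SSZ))))
  step 8: S(S(S(S(add(SZ, SSZ)))))
  step 9: S(S(S(S(S(add(Z, SSZ))))))
  step 10: S^7(Z)

Term B:
  start: mul(add(SZ, Z), mul(SZ, SSSZ))
  step 1: mul(S(add(Z, Z)), mul(SZ, SSSZ))
  step 2: add(mul(SZ, SSSZ), mul(add(Z, Z), mul(SZ, SSSZ)))
  step 3: add(add(SSSZ, mul(Z, SSSZ)), mul(add(Z, Z), mul(SZ, SSSZ)))
  step 4: add(S(add(SSZ, mul(Z, SSSZ))), mul(add(Z, Z), mul(SZ, SSSZ)))
  step 5: S(add(add(SSZ, mul(Z, SSSZ)), mul(add(Z, Z), mul(SZ, SSSZ))))
  step 6: S(add(S(add(SZ, mul(Z, SSSZ))), mul(add(Z, Z), mul(SZ, SSSZ))))
  step 7: S(S(add(add(SZ, mul(Z, SSSZ)), mul(add(Z, Z), mul(SZ, SSSZ)))))
  step 8: S(S(add(S(add(Z, mul(Z, SSSZ))), mul(add(Z, Z), mul(SZ, SSSZ)))))
  step 9: S(S(S(add(add(Z, mul(Z, SSSZ)), mul(add(Z, Z), mul(SZ, SSSZ))))))
  step 10: S(S(S(add(mul(Z, SSSZ), mul(add(Z, Z), mul(SZ, SSSZ))))))
  step 11: S(S(S(add(Z, mul(add(Z, Z), mul(SZ, SSSZ))))))
  step 12: S(S(S(mul(add(Z, Z), mul(SZ, SSSZ)))))
  step 13: S(S(S(mul(Z, mul(SZ, SSSZ)))))
  step 14: SSSZ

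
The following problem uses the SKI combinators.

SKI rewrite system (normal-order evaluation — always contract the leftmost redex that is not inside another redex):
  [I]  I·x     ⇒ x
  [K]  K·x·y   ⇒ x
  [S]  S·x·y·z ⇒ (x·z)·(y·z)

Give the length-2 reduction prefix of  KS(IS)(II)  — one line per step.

  start: KS(IS)(II)
  →1  S(II)
  →2  SI

Answer: after 2 steps: SI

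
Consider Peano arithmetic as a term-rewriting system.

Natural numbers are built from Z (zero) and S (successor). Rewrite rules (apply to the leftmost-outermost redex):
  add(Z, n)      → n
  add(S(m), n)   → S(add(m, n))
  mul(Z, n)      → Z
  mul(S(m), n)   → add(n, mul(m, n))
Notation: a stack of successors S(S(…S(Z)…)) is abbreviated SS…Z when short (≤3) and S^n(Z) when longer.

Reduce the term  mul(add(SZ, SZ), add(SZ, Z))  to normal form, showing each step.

Answer: normal form = SSZ  (in 13 steps)

Derivation:
  start: mul(add(SZ, SZ), add(SZ, Z))
  step 1: mul(S(add(Z, SZ)), add(SZ, Z))
  step 2: add(add(SZ, Z), mul(add(Z, SZ), add(SZ, Z)))
  step 3: add(S(add(Z, Z)), mul(add(Z, SZ), add(SZ, Z)))
  step 4: S(add(add(Z, Z), mul(add(Z, SZ), add(SZ, Z))))
  step 5: S(add(Z, mul(add(Z, SZ), add(SZ, Z))))
  step 6: S(mul(add(Z, SZ), add(SZ, Z)))
  step 7: S(mul(SZ, add(SZ, Z)))
  step 8: S(add(add(SZ, Z), mul(Z, add(SZ, Z))))
  step 9: S(add(S(add(Z, Z)), mul(Z, add(SZ, Z))))
  step 10: S(S(add(add(Z, Z), mul(Z, add(SZ, Z)))))
  step 11: S(S(add(Z, mul(Z, add(SZ, Z)))))
  step 12: S(S(mul(Z, add(SZ, Z))))
  step 13: SSZ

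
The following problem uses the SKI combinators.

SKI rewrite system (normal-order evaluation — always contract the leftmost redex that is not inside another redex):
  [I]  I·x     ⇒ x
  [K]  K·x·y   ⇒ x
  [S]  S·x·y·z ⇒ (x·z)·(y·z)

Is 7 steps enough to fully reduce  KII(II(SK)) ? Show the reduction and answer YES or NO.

Answer: YES — reaches normal form SK in 4 ≤ 7 steps

Reduction:
  start: KII(II(SK))
  →1  I(II(SK))
  →2  II(SK)
  →3  I(SK)
  →4  SK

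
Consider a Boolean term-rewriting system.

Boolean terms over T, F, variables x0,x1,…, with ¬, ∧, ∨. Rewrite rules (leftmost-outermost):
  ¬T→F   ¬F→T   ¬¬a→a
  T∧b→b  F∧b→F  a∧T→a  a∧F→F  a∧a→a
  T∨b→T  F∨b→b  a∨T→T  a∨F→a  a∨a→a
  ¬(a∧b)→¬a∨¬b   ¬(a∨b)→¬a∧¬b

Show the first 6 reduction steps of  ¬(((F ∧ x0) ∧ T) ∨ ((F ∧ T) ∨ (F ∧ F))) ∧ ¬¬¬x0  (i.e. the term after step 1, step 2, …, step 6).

Answer: after 6 steps: (T ∧ ¬((F ∧ T) ∨ (F ∧ F))) ∧ ¬¬¬x0

Derivation:
  start: ¬(((F ∧ x0) ∧ T) ∨ ((F ∧ T) ∨ (F ∧ F))) ∧ ¬¬¬x0
  →1  (¬((F ∧ x0) ∧ T) ∧ ¬((F ∧ T) ∨ (F ∧ F))) ∧ ¬¬¬x0
  →2  ((¬(F ∧ x0) ∨ ¬T) ∧ ¬((F ∧ T) ∨ (F ∧ F))) ∧ ¬¬¬x0
  →3  (((¬F ∨ ¬x0) ∨ ¬T) ∧ ¬((F ∧ T) ∨ (F ∧ F))) ∧ ¬¬¬x0
  →4  (((T ∨ ¬x0) ∨ ¬T) ∧ ¬((F ∧ T) ∨ (F ∧ F))) ∧ ¬¬¬x0
  →5  ((T ∨ ¬T) ∧ ¬((F ∧ T) ∨ (F ∧ F))) ∧ ¬¬¬x0
  →6  (T ∧ ¬((F ∧ T) ∨ (F ∧ F))) ∧ ¬¬¬x0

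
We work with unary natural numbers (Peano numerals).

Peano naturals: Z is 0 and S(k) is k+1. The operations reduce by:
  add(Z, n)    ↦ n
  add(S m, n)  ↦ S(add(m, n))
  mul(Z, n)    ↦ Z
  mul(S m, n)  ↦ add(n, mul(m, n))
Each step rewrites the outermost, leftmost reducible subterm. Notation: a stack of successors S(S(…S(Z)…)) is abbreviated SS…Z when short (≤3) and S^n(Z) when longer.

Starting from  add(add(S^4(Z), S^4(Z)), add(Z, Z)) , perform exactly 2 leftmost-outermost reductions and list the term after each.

  start: add(add(S^4(Z), S^4(Z)), add(Z, Z))
  →1  add(S(add(SSSZ, S^4(Z))), add(Z, Z))
  →2  S(add(add(SSSZ, S^4(Z)), add(Z, Z)))

Answer: after 2 steps: S(add(add(SSSZ, S^4(Z)), add(Z, Z)))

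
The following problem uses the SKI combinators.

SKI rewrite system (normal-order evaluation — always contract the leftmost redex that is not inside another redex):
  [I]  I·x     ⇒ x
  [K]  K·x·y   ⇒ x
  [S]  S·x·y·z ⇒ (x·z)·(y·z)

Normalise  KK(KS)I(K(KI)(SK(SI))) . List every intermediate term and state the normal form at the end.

  start: KK(KS)I(K(KI)(SK(SI)))
  step 1: KI(K(KI)(SK(SI)))
  step 2: I

Answer: normal form = I  (in 2 steps)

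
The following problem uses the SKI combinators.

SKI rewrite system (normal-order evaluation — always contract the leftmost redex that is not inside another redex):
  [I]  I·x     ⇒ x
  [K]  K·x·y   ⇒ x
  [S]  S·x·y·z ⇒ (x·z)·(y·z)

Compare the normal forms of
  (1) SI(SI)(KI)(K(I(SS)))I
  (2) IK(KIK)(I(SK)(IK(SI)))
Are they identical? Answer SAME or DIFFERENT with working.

Term A:
  start: SI(SI)(KI)(K(I(SS)))I
  →1  I(KI)(SI(KI))(K(I(SS)))I
  →2  KI(SI(KI))(K(I(SS)))I
  →3  I(K(I(SS)))I
  →4  K(I(SS))I
  →5  I(SS)
  →6  SS

Term B:
  start: IK(KIK)(I(SK)(IK(SI)))
  →1  K(KIK)(I(SK)(IK(SI)))
  →2  KIK
  →3  I

Answer: DIFFERENT — A ⇓ SS, B ⇓ I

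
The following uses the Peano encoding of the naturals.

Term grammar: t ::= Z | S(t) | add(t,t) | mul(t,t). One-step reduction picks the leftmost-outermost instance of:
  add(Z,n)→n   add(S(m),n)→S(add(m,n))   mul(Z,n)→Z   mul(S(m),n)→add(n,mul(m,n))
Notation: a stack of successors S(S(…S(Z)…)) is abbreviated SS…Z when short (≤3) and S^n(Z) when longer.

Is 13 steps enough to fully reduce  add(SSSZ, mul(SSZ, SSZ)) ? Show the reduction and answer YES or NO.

  start: add(SSSZ, mul(SSZ, SSZ))
  →1  S(add(SSZ, mul(SSZ, SSZ)))
  →2  S(S(add(SZ, mul(SSZ, SSZ))))
  →3  S(S(S(add(Z, mul(SSZ, SSZ)))))
  →4  S(S(S(mul(SSZ, SSZ))))
  →5  S(S(S(add(SSZ, mul(SZ, SSZ)))))
  →6  S(S(S(S(add(SZ, mul(SZ, SSZ))))))
  →7  S(S(S(S(S(add(Z, mul(SZ, SSZ)))))))
  →8  S(S(S(S(S(mul(SZ, SSZ))))))
  →9  S(S(S(S(S(add(SSZ, mul(Z, SSZ)))))))
  →10  S(S(S(S(S(S(add(SZ, mul(Z, SSZ))))))))
  →11  S(S(S(S(S(S(S(add(Z, mul(Z, SSZ)))))))))
  →12  S(S(S(S(S(S(S(mul(Z, SSZ))))))))
  →13  S^7(Z)

Answer: YES — reaches normal form S^7(Z) in 13 ≤ 13 steps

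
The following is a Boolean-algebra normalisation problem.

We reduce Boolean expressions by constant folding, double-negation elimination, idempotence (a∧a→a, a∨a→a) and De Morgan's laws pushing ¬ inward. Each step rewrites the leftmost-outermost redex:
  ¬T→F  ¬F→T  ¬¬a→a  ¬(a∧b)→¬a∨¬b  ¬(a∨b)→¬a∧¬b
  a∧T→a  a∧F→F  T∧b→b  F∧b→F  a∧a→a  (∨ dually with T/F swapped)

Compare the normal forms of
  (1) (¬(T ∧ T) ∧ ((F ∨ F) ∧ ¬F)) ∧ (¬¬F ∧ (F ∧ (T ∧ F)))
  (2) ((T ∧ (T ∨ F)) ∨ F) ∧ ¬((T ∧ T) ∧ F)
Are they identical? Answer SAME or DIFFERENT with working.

Term A:
  start: (¬(T ∧ T) ∧ ((F ∨ F) ∧ ¬F)) ∧ (¬¬F ∧ (F ∧ (T ∧ F)))
  step 1: ((¬T ∨ ¬T) ∧ ((F ∨ F) ∧ ¬F)) ∧ (¬¬F ∧ (F ∧ (T ∧ F)))
  step 2: (¬T ∧ ((F ∨ F) ∧ ¬F)) ∧ (¬¬F ∧ (F ∧ (T ∧ F)))
  step 3: (F ∧ ((F ∨ F) ∧ ¬F)) ∧ (¬¬F ∧ (F ∧ (T ∧ F)))
  step 4: F ∧ (¬¬F ∧ (F ∧ (T ∧ F)))
  step 5: F

Term B:
  start: ((T ∧ (T ∨ F)) ∨ F) ∧ ¬((T ∧ T) ∧ F)
  step 1: (T ∧ (T ∨ F)) ∧ ¬((T ∧ T) ∧ F)
  step 2: (T ∨ F) ∧ ¬((T ∧ T) ∧ F)
  step 3: T ∧ ¬((T ∧ T) ∧ F)
  step 4: ¬((T ∧ T) ∧ F)
  step 5: ¬(T ∧ T) ∨ ¬F
  step 6: (¬T ∨ ¬T) ∨ ¬F
  step 7: ¬T ∨ ¬F
  step 8: F ∨ ¬F
  step 9: ¬F
  step 10: T

Answer: DIFFERENT — A ⇓ F, B ⇓ T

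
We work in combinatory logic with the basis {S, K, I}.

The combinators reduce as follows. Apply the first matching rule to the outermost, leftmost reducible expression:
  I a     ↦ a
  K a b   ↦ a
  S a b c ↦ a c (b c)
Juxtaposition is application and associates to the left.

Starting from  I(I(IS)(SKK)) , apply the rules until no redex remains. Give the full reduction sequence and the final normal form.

  start: I(I(IS)(SKK))
  step 1: I(IS)(SKK)
  step 2: IS(SKK)
  step 3: S(SKK)

Answer: normal form = S(SKK)  (in 3 steps)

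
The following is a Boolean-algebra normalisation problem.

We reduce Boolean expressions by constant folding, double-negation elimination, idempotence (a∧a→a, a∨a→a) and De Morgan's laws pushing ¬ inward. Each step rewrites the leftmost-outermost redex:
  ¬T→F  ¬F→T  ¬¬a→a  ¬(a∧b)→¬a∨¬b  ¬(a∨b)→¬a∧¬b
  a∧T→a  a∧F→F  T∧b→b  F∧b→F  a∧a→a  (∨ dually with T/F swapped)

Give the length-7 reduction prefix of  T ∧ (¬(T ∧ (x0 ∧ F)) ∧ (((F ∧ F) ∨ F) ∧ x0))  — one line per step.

  start: T ∧ (¬(T ∧ (x0 ∧ F)) ∧ (((F ∧ F) ∨ F) ∧ x0))
  →1  ¬(T ∧ (x0 ∧ F)) ∧ (((F ∧ F) ∨ F) ∧ x0)
  →2  (¬T ∨ ¬(x0 ∧ F)) ∧ (((F ∧ F) ∨ F) ∧ x0)
  →3  (F ∨ ¬(x0 ∧ F)) ∧ (((F ∧ F) ∨ F) ∧ x0)
  →4  ¬(x0 ∧ F) ∧ (((F ∧ F) ∨ F) ∧ x0)
  →5  (¬x0 ∨ ¬F) ∧ (((F ∧ F) ∨ F) ∧ x0)
  →6  (¬x0 ∨ T) ∧ (((F ∧ F) ∨ F) ∧ x0)
  →7  T ∧ (((F ∧ F) ∨ F) ∧ x0)

Answer: after 7 steps: T ∧ (((F ∧ F) ∨ F) ∧ x0)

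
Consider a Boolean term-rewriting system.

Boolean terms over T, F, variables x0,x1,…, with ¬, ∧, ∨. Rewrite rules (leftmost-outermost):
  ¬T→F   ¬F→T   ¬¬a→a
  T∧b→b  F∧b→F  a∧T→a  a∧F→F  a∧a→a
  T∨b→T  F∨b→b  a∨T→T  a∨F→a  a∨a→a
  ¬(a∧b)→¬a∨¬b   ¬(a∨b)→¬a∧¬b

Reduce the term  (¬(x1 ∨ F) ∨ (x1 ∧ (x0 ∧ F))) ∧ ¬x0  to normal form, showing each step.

  start: (¬(x1 ∨ F) ∨ (x1 ∧ (x0 ∧ F))) ∧ ¬x0
  step 1: ((¬x1 ∧ ¬F) ∨ (x1 ∧ (x0 ∧ F))) ∧ ¬x0
  step 2: ((¬x1 ∧ T) ∨ (x1 ∧ (x0 ∧ F))) ∧ ¬x0
  step 3: (¬x1 ∨ (x1 ∧ (x0 ∧ F))) ∧ ¬x0
  step 4: (¬x1 ∨ (x1 ∧ F)) ∧ ¬x0
  step 5: (¬x1 ∨ F) ∧ ¬x0
  step 6: ¬x1 ∧ ¬x0

Answer: normal form = ¬x1 ∧ ¬x0  (in 6 steps)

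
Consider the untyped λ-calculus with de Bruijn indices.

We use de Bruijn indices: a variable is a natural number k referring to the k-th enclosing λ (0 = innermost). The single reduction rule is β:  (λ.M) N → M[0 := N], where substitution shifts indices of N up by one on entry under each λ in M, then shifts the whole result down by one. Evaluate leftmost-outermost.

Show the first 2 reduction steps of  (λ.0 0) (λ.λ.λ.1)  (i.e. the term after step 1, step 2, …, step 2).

  start: (λ.0 0) (λ.λ.λ.1)
  step 1: (λ.λ.λ.1) (λ.λ.λ.1)
  step 2: λ.λ.1

Answer: after 2 steps: λ.λ.1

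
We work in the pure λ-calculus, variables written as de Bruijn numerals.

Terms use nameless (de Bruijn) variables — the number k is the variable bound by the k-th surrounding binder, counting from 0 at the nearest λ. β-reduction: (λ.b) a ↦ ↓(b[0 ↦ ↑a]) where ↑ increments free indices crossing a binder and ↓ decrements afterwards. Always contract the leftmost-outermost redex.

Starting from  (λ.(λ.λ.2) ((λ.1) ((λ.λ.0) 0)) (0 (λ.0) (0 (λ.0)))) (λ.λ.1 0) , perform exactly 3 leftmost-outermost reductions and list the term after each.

Answer: after 3 steps: λ.λ.1 0

Working:
  start: (λ.(λ.λ.2) ((λ.1) ((λ.λ.0) 0)) (0 (λ.0) (0 (λ.0)))) (λ.λ.1 0)
  →1  (λ.λ.λ.λ.1 0) ((λ.λ.λ.1 0) ((λ.λ.0) (λ.λ.1 0))) ((λ.λ.1 0) (λ.0) ((λ.λ.1 0) (λ.0)))
  →2  (λ.λ.λ.1 0) ((λ.λ.1 0) (λ.0) ((λ.λ.1 0) (λ.0)))
  →3  λ.λ.1 0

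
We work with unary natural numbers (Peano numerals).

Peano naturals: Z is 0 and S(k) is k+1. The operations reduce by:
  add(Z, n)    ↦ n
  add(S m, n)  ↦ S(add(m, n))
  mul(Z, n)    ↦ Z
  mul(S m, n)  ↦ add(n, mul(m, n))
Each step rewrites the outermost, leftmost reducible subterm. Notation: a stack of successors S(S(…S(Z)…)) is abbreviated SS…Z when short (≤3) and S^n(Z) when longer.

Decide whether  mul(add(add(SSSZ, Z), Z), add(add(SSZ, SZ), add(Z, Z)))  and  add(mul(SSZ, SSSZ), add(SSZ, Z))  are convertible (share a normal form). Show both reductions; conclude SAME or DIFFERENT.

Term A:
  start: mul(add(add(SSSZ, Z), Z), add(add(SSZ, SZ), add(Z, Z)))
  [1] mul(add(S(add(SSZ, Z)), Z), add(add(SSZ, SZ), add(Z, Z)))
  [2] mul(S(add(add(SSZ, Z), Z)), add(add(SSZ, SZ), add(Z, Z)))
  [3] add(add(add(SSZ, SZ), add(Z, Z)), mul(add(add(SSZ, Z), Z), add(add(SSZ, SZ), add(Z, Z))))
  [4] add(add(S(add(SZ, SZ)), add(Z, Z)), mul(add(add(SSZ, Z), Z), add(add(SSZ, SZ), add(Z, Z))))
  [5] add(S(add(add(SZ, SZ), add(Z, Z))), mul(add(add(SSZ, Z), Z), add(add(SSZ, SZ), add(Z, Z))))
  [6] S(add(add(add(SZ, SZ), add(Z, Z)), mul(add(add(SSZ, Z), Z), add(add(SSZ, SZ), add(Z, Z)))))
  [7] S(add(add(S(add(Z, SZ)), add(Z, Z)), mul(add(add(SSZ, Z), Z), add(add(SSZ, SZ), add(Z, Z)))))
  [8] S(add(S(add(add(Z, SZ), add(Z, Z))), mul(add(add(SSZ, Z), Z), add(add(SSZ, SZ), add(Z, Z)))))
  [9] S(S(add(add(add(Z, SZ), add(Z, Z)), mul(add(add(SSZ, Z), Z), add(add(SSZ, SZ), add(Z, Z))))))
  [10] S(S(add(add(SZ, add(Z, Z)), mul(add(add(SSZ, Z), Z), add(add(SSZ, SZ), add(Z, Z))))))
  [11] S(S(add(S(add(Z, add(Z, Z))), mul(add(add(SSZ, Z), Z), add(add(SSZ, SZ), add(Z, Z))))))
  [12] S(S(S(add(add(Z, add(Z, Z)), mul(add(add(SSZ, Z), Z), add(add(SSZ, SZ), add(Z, Z)))))))
  [13] S(S(S(add(add(Z, Z), mul(add(add(SSZ, Z), Z), add(add(SSZ, SZ), add(Z, Z)))))))
  [14] S(S(S(add(Z, mul(add(add(SSZ, Z), Z), add(add(SSZ, SZ), add(Z, Z)))))))
  [15] S(S(S(mul(add(add(SSZ, Z), Z), add(add(SSZ, SZ), add(Z, Z))))))
  [16] S(S(S(mul(add(S(add(SZ, Z)), Z), add(add(SSZ, SZ), add(Z, Z))))))
  [17] S(S(S(mul(S(add(add(SZ, Z), Z)), add(add(SSZ, SZ), add(Z, Z))))))
  [18] S(S(S(add(add(add(SSZ, SZ), add(Z, Z)), mul(add(add(SZ, Z), Z), add(add(SSZ, SZ), add(Z, Z)))))))
  [19] S(S(S(add(add(S(add(SZ, SZ)), add(Z, Z)), mul(add(add(SZ, Z), Z), add(add(SSZ, SZ), add(Z, Z)))))))
  [20] S(S(S(add(S(add(add(SZ, SZ), add(Z, Z))), mul(add(add(SZ, Z), Z), add(add(SSZ, SZ), add(Z, Z)))))))
  [21] S(S(S(S(add(add(add(SZ, SZ), add(Z, Z)), mul(add(add(SZ, Z), Z), add(add(SSZ, SZ), add(Z, Z))))))))
  [22] S(S(S(S(add(add(S(add(Z, SZ)), add(Z, Z)), mul(add(add(SZ, Z), Z), add(add(SSZ, SZ), add(Z, Z))))))))
  [23] S(S(S(S(add(S(add(add(Z, SZ), add(Z, Z))), mul(add(add(SZ, Z), Z), add(add(SSZ, SZ), add(Z, Z))))))))
  [24] S(S(S(S(S(add(add(add(Z, SZ), add(Z, Z)), mul(add(add(SZ, Z), Z), add(add(SSZ, SZ), add(Z, Z)))))))))
  [25] S(S(S(S(S(add(add(SZ, add(Z, Z)), mul(add(add(SZ, Z), Z), add(add(SSZ, SZ), add(Z, Z)))))))))
  [26] S(S(S(S(S(add(S(add(Z, add(Z, Z))), mul(add(add(SZ, Z), Z), add(add(SSZ, SZ), add(Z, Z)))))))))
  [27] S(S(S(S(S(S(add(add(Z, add(Z, Z)), mul(add(add(SZ, Z), Z), add(add(SSZ, SZ), add(Z, Z))))))))))
  [28] S(S(S(S(S(S(add(add(Z, Z), mul(add(add(SZ, Z), Z), add(add(SSZ, SZ), add(Z, Z))))))))))
  [29] S(S(S(S(S(S(add(Z, mul(add(add(SZ, Z), Z), add(add(SSZ, SZ), add(Z, Z))))))))))
  [30] S(S(S(S(S(S(mul(add(add(SZ, Z), Z), add(add(SSZ, SZ), add(Z, Z)))))))))
  [31] S(S(S(S(S(S(mul(add(S(add(Z, Z)), Z), add(add(SSZ, SZ), add(Z, Z)))))))))
  [32] S(S(S(S(S(S(mul(S(add(add(Z, Z), Z)), add(add(SSZ, SZ), add(Z, Z)))))))))
  [33] S(S(S(S(S(S(add(add(add(SSZ, SZ), add(Z, Z)), mul(add(add(Z, Z), Z), add(add(SSZ, SZ), add(Z, Z))))))))))
  [34] S(S(S(S(S(S(add(add(S(add(SZ, SZ)), add(Z, Z)), mul(add(add(Z, Z), Z), add(add(SSZ, SZ), add(Z, Z))))))))))
  [35] S(S(S(S(S(S(add(S(add(add(SZ, SZ), add(Z, Z))), mul(add(add(Z, Z), Z), add(add(SSZ, SZ), add(Z, Z))))))))))
  [36] S(S(S(S(S(S(S(add(add(add(SZ, SZ), add(Z, Z)), mul(add(add(Z, Z), Z), add(add(SSZ, SZ), add(Z, Z)))))))))))
  [37] S(S(S(S(S(S(S(add(add(S(add(Z, SZ)), add(Z, Z)), mul(add(add(Z, Z), Z), add(add(SSZ, SZ), add(Z, Z)))))))))))
  [38] S(S(S(S(S(S(S(add(S(add(add(Z, SZ), add(Z, Z))), mul(add(add(Z, Z), Z), add(add(SSZ, SZ), add(Z, Z)))))))))))
  [39] S(S(S(S(S(S(S(S(add(add(add(Z, SZ), add(Z, Z)), mul(add(add(Z, Z), Z), add(add(SSZ, SZ), add(Z, Z))))))))))))
  [40] S(S(S(S(S(S(S(S(add(add(SZ, add(Z, Z)), mul(add(add(Z, Z), Z), add(add(SSZ, SZ), add(Z, Z))))))))))))
  [41] S(S(S(S(S(S(S(S(add(S(add(Z, add(Z, Z))), mul(add(add(Z, Z), Z), add(add(SSZ, SZ), add(Z, Z))))))))))))
  [42] S(S(S(S(S(S(S(S(S(add(add(Z, add(Z, Z)), mul(add(add(Z, Z), Z), add(add(SSZ, SZ), add(Z, Z)))))))))))))
  [43] S(S(S(S(S(S(S(S(S(add(add(Z, Z), mul(add(add(Z, Z), Z), add(add(SSZ, SZ), add(Z, Z)))))))))))))
  [44] S(S(S(S(S(S(S(S(S(add(Z, mul(add(add(Z, Z), Z), add(add(SSZ, SZ), add(Z, Z)))))))))))))
  [45] S(S(S(S(S(S(S(S(S(mul(add(add(Z, Z), Z), add(add(SSZ, SZ), add(Z, Z))))))))))))
  [46] S(S(S(S(S(S(S(S(S(mul(add(Z, Z), add(add(SSZ, SZ), add(Z, Z))))))))))))
  [47] S(S(S(S(S(S(S(S(S(mul(Z, add(add(SSZ, SZ), add(Z, Z))))))))))))
  [48] S^9(Z)

Term B:
  start: add(mul(SSZ, SSSZ), add(SSZ, Z))
  [1] add(add(SSSZ, mul(SZ, SSSZ)), add(SSZ, Z))
  [2] add(S(add(SSZ, mul(SZ, SSSZ))), add(SSZ, Z))
  [3] S(add(add(SSZ, mul(SZ, SSSZ)), add(SSZ, Z)))
  [4] S(add(S(add(SZ, mul(SZ, SSSZ))), add(SSZ, Z)))
  [5] S(S(add(add(SZ, mul(SZ, SSSZ)), add(SSZ, Z))))
  [6] S(S(add(S(add(Z, mul(SZ, SSSZ))), add(SSZ, Z))))
  [7] S(S(S(add(add(Z, mul(SZ, SSSZ)), add(SSZ, Z)))))
  [8] S(S(S(add(mul(SZ, SSSZ), add(SSZ, Z)))))
  [9] S(S(S(add(add(SSSZ, mul(Z, SSSZ)), add(SSZ, Z)))))
  [10] S(S(S(add(S(add(SSZ, mul(Z, SSSZ))), add(SSZ, Z)))))
  [11] S(S(S(S(add(add(SSZ, mul(Z, SSSZ)), add(SSZ, Z))))))
  [12] S(S(S(S(add(S(add(SZ, mul(Z, SSSZ))), add(SSZ, Z))))))
  [13] S(S(S(S(S(add(add(SZ, mul(Z, SSSZ)), add(SSZ, Z)))))))
  [14] S(S(S(S(S(add(S(add(Z, mul(Z, SSSZ))), add(SSZ, Z)))))))
  [15] S(S(S(S(S(S(add(add(Z, mul(Z, SSSZ)), add(SSZ, Z))))))))
  [16] S(S(S(S(S(S(add(mul(Z, SSSZ), add(SSZ, Z))))))))
  [17] S(S(S(S(S(S(add(Z, add(SSZ, Z))))))))
  [18] S(S(S(S(S(S(add(SSZ, Z)))))))
  [19] S(S(S(S(S(S(S(add(SZ, Z))))))))
  [20] S(S(S(S(S(S(S(S(add(Z, Z)))))))))
  [21] S^8(Z)

Answer: DIFFERENT — A ⇓ S^9(Z), B ⇓ S^8(Z)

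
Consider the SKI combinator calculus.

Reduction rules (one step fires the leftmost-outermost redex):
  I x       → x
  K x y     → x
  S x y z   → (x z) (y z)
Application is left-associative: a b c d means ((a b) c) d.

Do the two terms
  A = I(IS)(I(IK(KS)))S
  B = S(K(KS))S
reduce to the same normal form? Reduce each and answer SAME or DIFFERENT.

Answer: SAME — A ⇓ S(K(KS))S, B ⇓ S(K(KS))S

Working:
Term A:
  start: I(IS)(I(IK(KS)))S
  [1] IS(I(IK(KS)))S
  [2] S(I(IK(KS)))S
  [3] S(IK(KS))S
  [4] S(K(KS))S

Term B:
  start: S(K(KS))S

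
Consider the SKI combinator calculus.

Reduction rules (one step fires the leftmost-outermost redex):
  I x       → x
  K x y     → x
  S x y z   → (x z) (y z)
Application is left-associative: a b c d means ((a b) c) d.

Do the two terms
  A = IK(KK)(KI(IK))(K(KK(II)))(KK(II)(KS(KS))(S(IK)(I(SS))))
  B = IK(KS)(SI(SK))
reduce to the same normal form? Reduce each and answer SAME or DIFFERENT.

Term A:
  start: IK(KK)(KI(IK))(K(KK(II)))(KK(II)(KS(KS))(S(IK)(I(SS))))
  step 1: K(KK)(KI(IK))(K(KK(II)))(KK(II)(KS(KS))(S(IK)(I(SS))))
  step 2: KK(K(KK(II)))(KK(II)(KS(KS))(S(IK)(I(SS))))
  step 3: K(KK(II)(KS(KS))(S(IK)(I(SS))))
  step 4: K(K(KS(KS))(S(IK)(I(SS))))
  step 5: K(KS(KS))
  step 6: KS

Term B:
  start: IK(KS)(SI(SK))
  step 1: K(KS)(SI(SK))
  step 2: KS

Answer: SAME — A ⇓ KS, B ⇓ KS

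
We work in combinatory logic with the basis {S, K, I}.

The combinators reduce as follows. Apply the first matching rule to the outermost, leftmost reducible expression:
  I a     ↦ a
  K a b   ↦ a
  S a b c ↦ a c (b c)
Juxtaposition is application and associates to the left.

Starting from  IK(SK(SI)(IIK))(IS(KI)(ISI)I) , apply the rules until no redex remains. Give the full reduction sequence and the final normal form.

  start: IK(SK(SI)(IIK))(IS(KI)(ISI)I)
  →1  K(SK(SI)(IIK))(IS(KI)(ISI)I)
  →2  SK(SI)(IIK)
  →3  K(IIK)(SI(IIK))
  →4  IIK
  →5  IK
  →6  K

Answer: normal form = K  (in 6 steps)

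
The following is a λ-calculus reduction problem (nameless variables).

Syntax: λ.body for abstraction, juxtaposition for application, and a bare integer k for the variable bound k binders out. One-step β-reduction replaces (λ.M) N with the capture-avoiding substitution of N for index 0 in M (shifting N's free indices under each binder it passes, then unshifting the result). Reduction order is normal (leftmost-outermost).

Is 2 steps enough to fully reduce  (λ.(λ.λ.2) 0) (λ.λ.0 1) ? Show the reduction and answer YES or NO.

Answer: YES — reaches normal form λ.λ.λ.0 1 in 2 ≤ 2 steps

Derivation:
  start: (λ.(λ.λ.2) 0) (λ.λ.0 1)
  [1] (λ.λ.λ.λ.0 1) (λ.λ.0 1)
  [2] λ.λ.λ.0 1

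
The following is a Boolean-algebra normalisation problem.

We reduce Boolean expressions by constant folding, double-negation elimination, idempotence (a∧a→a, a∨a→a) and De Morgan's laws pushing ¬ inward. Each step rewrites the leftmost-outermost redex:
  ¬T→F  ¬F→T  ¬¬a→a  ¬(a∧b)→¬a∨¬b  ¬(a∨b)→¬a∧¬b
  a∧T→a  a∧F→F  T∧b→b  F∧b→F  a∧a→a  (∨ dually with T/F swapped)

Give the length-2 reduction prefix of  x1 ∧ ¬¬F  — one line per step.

Answer: after 2 steps: F

Reduction:
  start: x1 ∧ ¬¬F
  →1  x1 ∧ F
  →2  F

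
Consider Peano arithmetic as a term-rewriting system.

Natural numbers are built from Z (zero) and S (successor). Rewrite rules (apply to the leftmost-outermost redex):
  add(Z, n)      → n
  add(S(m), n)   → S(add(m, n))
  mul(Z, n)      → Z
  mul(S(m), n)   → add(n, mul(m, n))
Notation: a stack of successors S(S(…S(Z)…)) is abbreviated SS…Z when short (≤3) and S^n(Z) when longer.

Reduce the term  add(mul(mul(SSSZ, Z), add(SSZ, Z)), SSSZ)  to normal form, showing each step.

  start: add(mul(mul(SSSZ, Z), add(SSZ, Z)), SSSZ)
  step 1: add(mul(add(Z, mul(SSZ, Z)), add(SSZ, Z)), SSSZ)
  step 2: add(mul(mul(SSZ, Z), add(SSZ, Z)), SSSZ)
  step 3: add(mul(add(Z, mul(SZ, Z)), add(SSZ, Z)), SSSZ)
  step 4: add(mul(mul(SZ, Z), add(SSZ, Z)), SSSZ)
  step 5: add(mul(add(Z, mul(Z, Z)), add(SSZ, Z)), SSSZ)
  step 6: add(mul(mul(Z, Z), add(SSZ, Z)), SSSZ)
  step 7: add(mul(Z, add(SSZ, Z)), SSSZ)
  step 8: add(Z, SSSZ)
  step 9: SSSZ

Answer: normal form = SSSZ  (in 9 steps)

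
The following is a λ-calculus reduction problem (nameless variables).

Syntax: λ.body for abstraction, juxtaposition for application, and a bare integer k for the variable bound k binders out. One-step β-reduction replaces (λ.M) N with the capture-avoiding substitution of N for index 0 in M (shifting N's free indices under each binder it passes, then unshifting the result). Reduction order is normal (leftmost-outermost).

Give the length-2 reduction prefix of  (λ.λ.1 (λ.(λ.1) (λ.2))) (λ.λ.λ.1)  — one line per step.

  start: (λ.λ.1 (λ.(λ.1) (λ.2))) (λ.λ.λ.1)
  →1  λ.(λ.λ.λ.1) (λ.(λ.1) (λ.2))
  →2  λ.λ.λ.1

Answer: after 2 steps: λ.λ.λ.1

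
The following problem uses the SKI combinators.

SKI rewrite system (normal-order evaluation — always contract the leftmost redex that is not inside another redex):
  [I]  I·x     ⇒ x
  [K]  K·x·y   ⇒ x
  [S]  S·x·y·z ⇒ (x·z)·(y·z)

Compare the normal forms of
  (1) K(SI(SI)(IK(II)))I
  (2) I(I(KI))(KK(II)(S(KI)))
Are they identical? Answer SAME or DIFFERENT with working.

Answer: SAME — A ⇓ I, B ⇓ I

Working:
Term A:
  start: K(SI(SI)(IK(II)))I
  step 1: SI(SI)(IK(II))
  step 2: I(IK(II))(SI(IK(II)))
  step 3: IK(II)(SI(IK(II)))
  step 4: K(II)(SI(IK(II)))
  step 5: II
  step 6: I

Term B:
  start: I(I(KI))(KK(II)(S(KI)))
  step 1: I(KI)(KK(II)(S(KI)))
  step 2: KI(KK(II)(S(KI)))
  step 3: I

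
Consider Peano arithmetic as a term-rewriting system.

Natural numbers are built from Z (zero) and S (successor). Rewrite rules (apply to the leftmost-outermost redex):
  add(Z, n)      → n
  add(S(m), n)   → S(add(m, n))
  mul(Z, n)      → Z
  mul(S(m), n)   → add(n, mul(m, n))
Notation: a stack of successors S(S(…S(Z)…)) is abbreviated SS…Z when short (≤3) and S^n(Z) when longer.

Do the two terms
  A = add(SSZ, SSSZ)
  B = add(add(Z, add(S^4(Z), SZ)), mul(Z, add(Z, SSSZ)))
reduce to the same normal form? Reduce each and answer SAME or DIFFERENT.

Term A:
  start: add(SSZ, SSSZ)
  step 1: S(add(SZ, SSSZ))
  step 2: S(S(add(Z, SSSZ)))
  step 3: S^5(Z)

Term B:
  start: add(add(Z, add(S^4(Z), SZ)), mul(Z, add(Z, SSSZ)))
  step 1: add(add(S^4(Z), SZ), mul(Z, add(Z, SSSZ)))
  step 2: add(S(add(SSSZ, SZ)), mul(Z, add(Z, SSSZ)))
  step 3: S(add(add(SSSZ, SZ), mul(Z, add(Z, SSSZ))))
  step 4: S(add(S(add(SSZ, SZ)), mul(Z, add(Z, SSSZ))))
  step 5: S(S(add(add(SSZ, SZ), mul(Z, add(Z, SSSZ)))))
  step 6: S(S(add(S(add(SZ, SZ)), mul(Z, add(Z, SSSZ)))))
  step 7: S(S(S(add(add(SZ, SZ), mul(Z, add(Z, SSSZ))))))
  step 8: S(S(S(add(S(add(Z, SZ)), mul(Z, add(Z, SSSZ))))))
  step 9: S(S(S(S(add(add(Z, SZ), mul(Z, add(Z, SSSZ)))))))
  step 10: S(S(S(S(add(SZ, mul(Z, add(Z, SSSZ)))))))
  step 11: S(S(S(S(S(add(Z, mul(Z, add(Z, SSSZ))))))))
  step 12: S(S(S(S(S(mul(Z, add(Z, SSSZ)))))))
  step 13: S^5(Z)

Answer: SAME — A ⇓ S^5(Z), B ⇓ S^5(Z)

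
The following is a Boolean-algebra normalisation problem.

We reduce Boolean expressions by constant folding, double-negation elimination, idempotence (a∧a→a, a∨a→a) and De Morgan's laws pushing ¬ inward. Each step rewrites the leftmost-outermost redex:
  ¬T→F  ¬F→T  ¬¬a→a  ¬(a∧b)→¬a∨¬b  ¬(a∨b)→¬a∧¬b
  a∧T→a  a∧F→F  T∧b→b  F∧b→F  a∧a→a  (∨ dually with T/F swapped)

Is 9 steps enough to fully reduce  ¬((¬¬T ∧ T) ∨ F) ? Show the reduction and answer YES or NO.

Answer: YES — reaches normal form F in 6 ≤ 9 steps

Reduction:
  start: ¬((¬¬T ∧ T) ∨ F)
  step 1: ¬(¬¬T ∧ T) ∧ ¬F
  step 2: (¬¬¬T ∨ ¬T) ∧ ¬F
  step 3: (¬T ∨ ¬T) ∧ ¬F
  step 4: ¬T ∧ ¬F
  step 5: F ∧ ¬F
  step 6: F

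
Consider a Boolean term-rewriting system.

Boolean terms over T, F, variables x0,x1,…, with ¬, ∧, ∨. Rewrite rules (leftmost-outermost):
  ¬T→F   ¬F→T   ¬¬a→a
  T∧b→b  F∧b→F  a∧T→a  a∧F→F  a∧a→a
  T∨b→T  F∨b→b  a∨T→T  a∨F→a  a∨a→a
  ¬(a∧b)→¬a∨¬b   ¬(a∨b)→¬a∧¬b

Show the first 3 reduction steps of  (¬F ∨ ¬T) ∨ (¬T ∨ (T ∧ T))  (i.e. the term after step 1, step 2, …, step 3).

  start: (¬F ∨ ¬T) ∨ (¬T ∨ (T ∧ T))
  step 1: (T ∨ ¬T) ∨ (¬T ∨ (T ∧ T))
  step 2: T ∨ (¬T ∨ (T ∧ T))
  step 3: T

Answer: after 3 steps: T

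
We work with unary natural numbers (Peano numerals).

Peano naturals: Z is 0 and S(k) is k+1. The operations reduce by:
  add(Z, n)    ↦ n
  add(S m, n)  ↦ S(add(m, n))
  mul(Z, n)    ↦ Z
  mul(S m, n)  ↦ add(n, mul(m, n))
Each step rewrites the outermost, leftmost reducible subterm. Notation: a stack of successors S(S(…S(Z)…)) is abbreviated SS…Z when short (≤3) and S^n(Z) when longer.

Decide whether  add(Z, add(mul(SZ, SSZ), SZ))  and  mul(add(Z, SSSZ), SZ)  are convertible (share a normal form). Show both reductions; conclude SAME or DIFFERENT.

Answer: SAME — A ⇓ SSSZ, B ⇓ SSSZ

Working:
Term A:
  start: add(Z, add(mul(SZ, SSZ), SZ))
  step 1: add(mul(SZ, SSZ), SZ)
  step 2: add(add(SSZ, mul(Z, SSZ)), SZ)
  step 3: add(S(add(SZ, mul(Z, SSZ))), SZ)
  step 4: S(add(add(SZ, mul(Z, SSZ)), SZ))
  step 5: S(add(S(add(Z, mul(Z, SSZ))), SZ))
  step 6: S(S(add(add(Z, mul(Z, SSZ)), SZ)))
  step 7: S(S(add(mul(Z, SSZ), SZ)))
  step 8: S(S(add(Z, SZ)))
  step 9: SSSZ

Term B:
  start: mul(add(Z, SSSZ), SZ)
  step 1: mul(SSSZ, SZ)
  step 2: add(SZ, mul(SSZ, SZ))
  step 3: S(add(Z, mul(SSZ, SZ)))
  step 4: S(mul(SSZ, SZ))
  step 5: S(add(SZ, mul(SZ, SZ)))
  step 6: S(S(add(Z, mul(SZ, SZ))))
  step 7: S(S(mul(SZ, SZ)))
  step 8: S(S(add(SZ, mul(Z, SZ))))
  step 9: S(S(S(add(Z, mul(Z, SZ)))))
  step 10: S(S(S(mul(Z, SZ))))
  step 11: SSSZ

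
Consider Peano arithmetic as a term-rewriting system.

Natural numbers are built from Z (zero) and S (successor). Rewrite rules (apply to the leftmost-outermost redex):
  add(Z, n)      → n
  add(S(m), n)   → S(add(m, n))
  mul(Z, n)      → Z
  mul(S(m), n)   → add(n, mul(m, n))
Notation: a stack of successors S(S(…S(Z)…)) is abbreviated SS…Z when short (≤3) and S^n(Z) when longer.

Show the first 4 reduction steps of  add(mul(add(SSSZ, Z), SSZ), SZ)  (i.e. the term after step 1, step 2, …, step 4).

  start: add(mul(add(SSSZ, Z), SSZ), SZ)
  step 1: add(mul(S(add(SSZ, Z)), SSZ), SZ)
  step 2: add(add(SSZ, mul(add(SSZ, Z), SSZ)), SZ)
  step 3: add(S(add(SZ, mul(add(SSZ, Z), SSZ))), SZ)
  step 4: S(add(add(SZ, mul(add(SSZ, Z), SSZ)), SZ))

Answer: after 4 steps: S(add(add(SZ, mul(add(SSZ, Z), SSZ)), SZ))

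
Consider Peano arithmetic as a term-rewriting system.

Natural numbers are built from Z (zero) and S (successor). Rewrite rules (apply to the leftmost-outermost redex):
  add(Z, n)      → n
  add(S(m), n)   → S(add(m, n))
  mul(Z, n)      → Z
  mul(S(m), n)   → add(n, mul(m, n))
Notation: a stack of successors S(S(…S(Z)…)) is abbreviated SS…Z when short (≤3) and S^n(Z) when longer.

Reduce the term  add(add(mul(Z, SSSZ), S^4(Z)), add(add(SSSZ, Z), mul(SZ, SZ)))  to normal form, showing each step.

  start: add(add(mul(Z, SSSZ), S^4(Z)), add(add(SSSZ, Z), mul(SZ, SZ)))
  [1] add(add(Z, S^4(Z)), add(add(SSSZ, Z), mul(SZ, SZ)))
  [2] add(S^4(Z), add(add(SSSZ, Z), mul(SZ, SZ)))
  [3] S(add(SSSZ, add(add(SSSZ, Z), mul(SZ, SZ))))
  [4] S(S(add(SSZ, add(add(SSSZ, Z), mul(SZ, SZ)))))
  [5] S(S(S(add(SZ, add(add(SSSZ, Z), mul(SZ, SZ))))))
  [6] S(S(S(S(add(Z, add(add(SSSZ, Z), mul(SZ, SZ)))))))
  [7] S(S(S(S(add(add(SSSZ, Z), mul(SZ, SZ))))))
  [8] S(S(S(S(add(S(add(SSZ, Z)), mul(SZ, SZ))))))
  [9] S(S(S(S(S(add(add(SSZ, Z), mul(SZ, SZ)))))))
  [10] S(S(S(S(S(add(S(add(SZ, Z)), mul(SZ, SZ)))))))
  [11] S(S(S(S(S(S(add(add(SZ, Z), mul(SZ, SZ))))))))
  [12] S(S(S(S(S(S(add(S(add(Z, Z)), mul(SZ, SZ))))))))
  [13] S(S(S(S(S(S(S(add(add(Z, Z), mul(SZ, SZ)))))))))
  [14] S(S(S(S(S(S(S(add(Z, mul(SZ, SZ)))))))))
  [15] S(S(S(S(S(S(S(mul(SZ, SZ))))))))
  [16] S(S(S(S(S(S(S(add(SZ, mul(Z, SZ)))))))))
  [17] S(S(S(S(S(S(S(S(add(Z, mul(Z, SZ))))))))))
  [18] S(S(S(S(S(S(S(S(mul(Z, SZ)))))))))
  [19] S^8(Z)

Answer: normal form = S^8(Z)  (in 19 steps)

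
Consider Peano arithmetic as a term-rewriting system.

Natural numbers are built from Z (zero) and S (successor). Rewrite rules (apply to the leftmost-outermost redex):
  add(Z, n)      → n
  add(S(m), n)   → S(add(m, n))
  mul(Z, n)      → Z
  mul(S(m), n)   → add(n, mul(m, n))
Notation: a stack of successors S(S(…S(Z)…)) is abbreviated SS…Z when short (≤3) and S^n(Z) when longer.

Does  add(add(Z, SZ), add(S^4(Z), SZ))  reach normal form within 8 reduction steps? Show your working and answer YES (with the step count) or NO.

Answer: YES — reaches normal form S^6(Z) in 8 ≤ 8 steps

Derivation:
  start: add(add(Z, SZ), add(S^4(Z), SZ))
  →1  add(SZ, add(S^4(Z), SZ))
  →2  S(add(Z, add(S^4(Z), SZ)))
  →3  S(add(S^4(Z), SZ))
  →4  S(S(add(SSSZ, SZ)))
  →5  S(S(S(add(SSZ, SZ))))
  →6  S(S(S(S(add(SZ, SZ)))))
  →7  S(S(S(S(S(add(Z, SZ))))))
  →8  S^6(Z)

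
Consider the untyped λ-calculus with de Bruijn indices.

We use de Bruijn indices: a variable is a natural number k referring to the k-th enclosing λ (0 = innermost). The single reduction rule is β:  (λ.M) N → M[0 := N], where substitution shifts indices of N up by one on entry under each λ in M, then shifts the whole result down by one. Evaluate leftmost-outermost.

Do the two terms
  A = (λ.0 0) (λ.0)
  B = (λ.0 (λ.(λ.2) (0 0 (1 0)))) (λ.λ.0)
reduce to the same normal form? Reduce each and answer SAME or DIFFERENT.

Term A:
  start: (λ.0 0) (λ.0)
  step 1: (λ.0) (λ.0)
  step 2: λ.0

Term B:
  start: (λ.0 (λ.(λ.2) (0 0 (1 0)))) (λ.λ.0)
  step 1: (λ.λ.0) (λ.(λ.λ.λ.0) (0 0 ((λ.λ.0) 0)))
  step 2: λ.0

Answer: SAME — A ⇓ λ.0, B ⇓ λ.0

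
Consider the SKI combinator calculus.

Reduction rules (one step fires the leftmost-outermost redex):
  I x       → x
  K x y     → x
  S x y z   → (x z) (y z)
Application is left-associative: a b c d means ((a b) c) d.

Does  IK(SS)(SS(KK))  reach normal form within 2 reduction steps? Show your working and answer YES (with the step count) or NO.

Answer: YES — reaches normal form SS in 2 ≤ 2 steps

Derivation:
  start: IK(SS)(SS(KK))
  →1  K(SS)(SS(KK))
  →2  SS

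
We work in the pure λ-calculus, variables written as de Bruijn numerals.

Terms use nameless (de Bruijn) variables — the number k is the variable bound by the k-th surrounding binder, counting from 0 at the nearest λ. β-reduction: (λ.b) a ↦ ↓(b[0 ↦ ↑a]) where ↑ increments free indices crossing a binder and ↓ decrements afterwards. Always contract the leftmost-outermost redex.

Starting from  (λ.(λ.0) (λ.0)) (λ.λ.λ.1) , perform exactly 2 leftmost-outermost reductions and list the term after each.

  start: (λ.(λ.0) (λ.0)) (λ.λ.λ.1)
  [1] (λ.0) (λ.0)
  [2] λ.0

Answer: after 2 steps: λ.0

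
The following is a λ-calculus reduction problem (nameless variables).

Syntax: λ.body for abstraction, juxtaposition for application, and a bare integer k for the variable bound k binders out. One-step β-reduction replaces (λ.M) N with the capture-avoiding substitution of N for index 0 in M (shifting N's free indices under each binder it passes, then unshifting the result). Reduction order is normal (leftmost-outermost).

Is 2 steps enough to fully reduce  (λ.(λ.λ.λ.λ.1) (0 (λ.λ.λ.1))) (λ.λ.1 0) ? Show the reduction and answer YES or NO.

Answer: YES — reaches normal form λ.λ.λ.1 in 2 ≤ 2 steps

Working:
  start: (λ.(λ.λ.λ.λ.1) (0 (λ.λ.λ.1))) (λ.λ.1 0)
  [1] (λ.λ.λ.λ.1) ((λ.λ.1 0) (λ.λ.λ.1))
  [2] λ.λ.λ.1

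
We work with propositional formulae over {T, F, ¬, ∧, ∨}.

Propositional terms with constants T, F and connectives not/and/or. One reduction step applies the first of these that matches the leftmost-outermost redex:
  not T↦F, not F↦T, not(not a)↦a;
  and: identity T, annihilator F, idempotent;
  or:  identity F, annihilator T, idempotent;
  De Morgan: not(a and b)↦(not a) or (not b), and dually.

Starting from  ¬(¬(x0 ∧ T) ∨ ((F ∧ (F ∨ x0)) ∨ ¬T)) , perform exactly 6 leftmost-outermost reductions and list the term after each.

Answer: after 6 steps: x0 ∧ ((T ∨ ¬(F ∨ x0)) ∧ ¬¬T)

Reduction:
  start: ¬(¬(x0 ∧ T) ∨ ((F ∧ (F ∨ x0)) ∨ ¬T))
  →1  ¬¬(x0 ∧ T) ∧ ¬((F ∧ (F ∨ x0)) ∨ ¬T)
  →2  (x0 ∧ T) ∧ ¬((F ∧ (F ∨ x0)) ∨ ¬T)
  →3  x0 ∧ ¬((F ∧ (F ∨ x0)) ∨ ¬T)
  →4  x0 ∧ (¬(F ∧ (F ∨ x0)) ∧ ¬¬T)
  →5  x0 ∧ ((¬F ∨ ¬(F ∨ x0)) ∧ ¬¬T)
  →6  x0 ∧ ((T ∨ ¬(F ∨ x0)) ∧ ¬¬T)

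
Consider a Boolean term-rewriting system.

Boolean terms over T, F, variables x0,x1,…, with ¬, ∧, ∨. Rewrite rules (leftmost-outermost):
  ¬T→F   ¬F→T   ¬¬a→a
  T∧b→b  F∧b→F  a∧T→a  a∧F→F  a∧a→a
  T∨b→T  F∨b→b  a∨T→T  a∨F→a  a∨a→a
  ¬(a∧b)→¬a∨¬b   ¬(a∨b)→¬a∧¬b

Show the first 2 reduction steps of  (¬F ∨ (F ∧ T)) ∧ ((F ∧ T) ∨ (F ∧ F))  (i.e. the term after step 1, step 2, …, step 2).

  start: (¬F ∨ (F ∧ T)) ∧ ((F ∧ T) ∨ (F ∧ F))
  step 1: (T ∨ (F ∧ T)) ∧ ((F ∧ T) ∨ (F ∧ F))
  step 2: T ∧ ((F ∧ T) ∨ (F ∧ F))

Answer: after 2 steps: T ∧ ((F ∧ T) ∨ (F ∧ F))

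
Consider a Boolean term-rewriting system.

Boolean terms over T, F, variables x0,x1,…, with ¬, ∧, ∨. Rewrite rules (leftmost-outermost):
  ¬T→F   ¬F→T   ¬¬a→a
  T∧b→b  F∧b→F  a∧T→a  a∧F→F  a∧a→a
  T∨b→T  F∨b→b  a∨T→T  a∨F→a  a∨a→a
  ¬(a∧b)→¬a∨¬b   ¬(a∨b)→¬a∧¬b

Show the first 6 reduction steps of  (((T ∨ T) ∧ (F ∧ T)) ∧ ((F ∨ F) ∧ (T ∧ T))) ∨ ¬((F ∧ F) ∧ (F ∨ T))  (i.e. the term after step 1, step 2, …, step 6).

  start: (((T ∨ T) ∧ (F ∧ T)) ∧ ((F ∨ F) ∧ (T ∧ T))) ∨ ¬((F ∧ F) ∧ (F ∨ T))
  [1] ((T ∧ (F ∧ T)) ∧ ((F ∨ F) ∧ (T ∧ T))) ∨ ¬((F ∧ F) ∧ (F ∨ T))
  [2] ((F ∧ T) ∧ ((F ∨ F) ∧ (T ∧ T))) ∨ ¬((F ∧ F) ∧ (F ∨ T))
  [3] (F ∧ ((F ∨ F) ∧ (T ∧ T))) ∨ ¬((F ∧ F) ∧ (F ∨ T))
  [4] F ∨ ¬((F ∧ F) ∧ (F ∨ T))
  [5] ¬((F ∧ F) ∧ (F ∨ T))
  [6] ¬(F ∧ F) ∨ ¬(F ∨ T)

Answer: after 6 steps: ¬(F ∧ F) ∨ ¬(F ∨ T)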